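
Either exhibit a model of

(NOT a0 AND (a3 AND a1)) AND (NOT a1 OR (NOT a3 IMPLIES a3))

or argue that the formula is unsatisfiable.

a0 = False; a1 = True; a3 = True

  NOT a0 AND (a3 AND a1) = True
    NOT a0 = True
    a3 AND a1 = True
  NOT a1 OR (NOT a3 IMPLIES a3) = True
    NOT a1 = False
    NOT a3 IMPLIES a3 = True
      NOT a3 = False
Both conjuncts True, so the formula holds.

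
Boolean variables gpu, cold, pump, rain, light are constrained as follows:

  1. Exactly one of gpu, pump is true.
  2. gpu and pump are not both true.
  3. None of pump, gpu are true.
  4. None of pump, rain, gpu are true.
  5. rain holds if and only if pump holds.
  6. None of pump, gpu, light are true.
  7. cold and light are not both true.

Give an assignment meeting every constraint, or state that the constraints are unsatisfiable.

Unsatisfiable

Case gpu = True:
  Constraint (3) is violated (gpu=T) — contradiction.
Case gpu = False:
  (1) with gpu=F forces pump = True.
  Constraint (3) is violated (pump=T) — contradiction.
Both cases fail — unsatisfiable.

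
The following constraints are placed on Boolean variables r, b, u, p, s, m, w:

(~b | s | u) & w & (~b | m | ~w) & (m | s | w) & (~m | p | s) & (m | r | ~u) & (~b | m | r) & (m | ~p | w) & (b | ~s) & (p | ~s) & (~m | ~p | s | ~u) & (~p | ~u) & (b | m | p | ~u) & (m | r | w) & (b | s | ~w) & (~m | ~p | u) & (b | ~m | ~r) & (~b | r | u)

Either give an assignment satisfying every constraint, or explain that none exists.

The formula is unsatisfiable.

Case p = True:
  (w) forces w = True.
  (~p | ~u) forces u = False.
  (~m | ~p | u) forces m = False.
  (~b | m | ~w) forces b = False.
  (b | ~s) forces s = False.
  Clause (b | s | ~w) is falsified — contradiction.
Case p = False:
  (w) forces w = True.
  (p | ~s) forces s = False.
  (~m | p | s) forces m = False.
  (~b | m | ~w) forces b = False.
  Clause (b | s | ~w) is falsified — contradiction.
Both cases fail, so the formula is unsatisfiable.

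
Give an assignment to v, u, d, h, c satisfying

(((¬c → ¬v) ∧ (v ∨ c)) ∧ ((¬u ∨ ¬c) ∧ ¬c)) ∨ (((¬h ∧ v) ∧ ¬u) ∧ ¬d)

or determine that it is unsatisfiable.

v=T; u=F; d=F; h=F; c=F

  (((¬c → ¬v) ∧ (v ∨ c)) ∧ ((¬u ∨ ¬c) ∧ ¬c)) ∨ (((¬h ∧ v) ∧ ¬u) ∧ ¬d) = True
    ((¬c → ¬v) ∧ (v ∨ c)) ∧ ((¬u ∨ ¬c) ∧ ¬c) = False
      (¬c → ¬v) ∧ (v ∨ c) = False
        ¬c → ¬v = False
          ¬c = True
          ¬v = False
        v ∨ c = True
      (¬u ∨ ¬c) ∧ ¬c = True
        ¬u ∨ ¬c = True
          ¬u = True
          ¬c = True
        ¬c = True
    ((¬h ∧ v) ∧ ¬u) ∧ ¬d = True
      (¬h ∧ v) ∧ ¬u = True
        ¬h ∧ v = True
          ¬h = True
        ¬u = True
      ¬d = True
The formula evaluates to True.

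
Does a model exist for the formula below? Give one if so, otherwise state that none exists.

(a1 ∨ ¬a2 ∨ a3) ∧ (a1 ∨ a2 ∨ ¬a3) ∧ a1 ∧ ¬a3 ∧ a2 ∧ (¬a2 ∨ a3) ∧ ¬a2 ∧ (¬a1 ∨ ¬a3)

Case a2 = True:
  Clause (¬a2) is falsified — contradiction.
Case a2 = False:
  Clause (a2) is falsified — contradiction.
Both cases fail, so the formula is unsatisfiable.

No satisfying assignment exists.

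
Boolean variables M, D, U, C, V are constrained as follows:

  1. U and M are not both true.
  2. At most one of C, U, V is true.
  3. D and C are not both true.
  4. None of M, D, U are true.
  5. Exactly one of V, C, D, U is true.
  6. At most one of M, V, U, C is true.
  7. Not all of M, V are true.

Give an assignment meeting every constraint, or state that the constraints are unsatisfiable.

M: False; D: False; U: False; C: False; V: True

  (1) U=F, M=F — not both ✓
  (2) {C, U, V}: 1 true — at most one ✓
  (3) D=F, C=F — not both ✓
  (4) {M, D, U}: 0 true — none ✓
  (5) {V, C, D, U}: 1 true — exactly one ✓
  (6) {M, V, U, C}: 1 true — at most one ✓
  (7) {M, V}: 1/2 true — not all ✓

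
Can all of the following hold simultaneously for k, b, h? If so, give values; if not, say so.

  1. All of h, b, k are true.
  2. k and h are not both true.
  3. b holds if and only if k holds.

Case k = True:
  (1) forces h = True.
  Constraint (2) is violated (k=T, h=T) — contradiction.
Case k = False:
  Constraint (1) is violated (k=F) — contradiction.
Both cases fail — unsatisfiable.

Unsatisfiable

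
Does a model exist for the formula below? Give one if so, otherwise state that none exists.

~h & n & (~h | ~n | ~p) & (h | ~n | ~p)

Unit clause (~h) forces h = False.
Unit clause (n) forces n = True.
In (h | ~n | ~p) only ~p is left, so p = False.
Check each clause:
  (~h): ~h holds.
  (n): n holds.
  (~h | ~n | ~p): ~h holds.
  (h | ~n | ~p): ~p holds.
All clauses satisfied.

h = False, p = False, n = True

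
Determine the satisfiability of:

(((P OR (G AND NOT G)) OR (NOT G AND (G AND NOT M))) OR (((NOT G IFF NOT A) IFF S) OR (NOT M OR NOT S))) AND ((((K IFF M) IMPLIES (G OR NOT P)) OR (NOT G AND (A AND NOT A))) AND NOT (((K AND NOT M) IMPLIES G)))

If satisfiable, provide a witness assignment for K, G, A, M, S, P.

K = True, G = False, A = False, M = False, S = False, P = False

  ((P OR (G AND NOT G)) OR (NOT G AND (G AND NOT M))) OR (((NOT G IFF NOT A) IFF S) OR (NOT M OR NOT S)) = True
    (P OR (G AND NOT G)) OR (NOT G AND (G AND NOT M)) = False
      P OR (G AND NOT G) = False
        G AND NOT G = False
          NOT G = True
      NOT G AND (G AND NOT M) = False
        NOT G = True
        G AND NOT M = False
          NOT M = True
    ((NOT G IFF NOT A) IFF S) OR (NOT M OR NOT S) = True
      (NOT G IFF NOT A) IFF S = False
        NOT G IFF NOT A = True
          NOT G = True
          NOT A = True
      NOT M OR NOT S = True
        NOT M = True
        NOT S = True
  (((K IFF M) IMPLIES (G OR NOT P)) OR (NOT G AND (A AND NOT A))) AND NOT (((K AND NOT M) IMPLIES G)) = True
    ((K IFF M) IMPLIES (G OR NOT P)) OR (NOT G AND (A AND NOT A)) = True
      (K IFF M) IMPLIES (G OR NOT P) = True
        K IFF M = False
        G OR NOT P = True
          NOT P = True
      NOT G AND (A AND NOT A) = False
        NOT G = True
        A AND NOT A = False
          NOT A = True
    NOT (((K AND NOT M) IMPLIES G)) = True
      (K AND NOT M) IMPLIES G = False
        K AND NOT M = True
          NOT M = True
Both conjuncts True, so the formula holds.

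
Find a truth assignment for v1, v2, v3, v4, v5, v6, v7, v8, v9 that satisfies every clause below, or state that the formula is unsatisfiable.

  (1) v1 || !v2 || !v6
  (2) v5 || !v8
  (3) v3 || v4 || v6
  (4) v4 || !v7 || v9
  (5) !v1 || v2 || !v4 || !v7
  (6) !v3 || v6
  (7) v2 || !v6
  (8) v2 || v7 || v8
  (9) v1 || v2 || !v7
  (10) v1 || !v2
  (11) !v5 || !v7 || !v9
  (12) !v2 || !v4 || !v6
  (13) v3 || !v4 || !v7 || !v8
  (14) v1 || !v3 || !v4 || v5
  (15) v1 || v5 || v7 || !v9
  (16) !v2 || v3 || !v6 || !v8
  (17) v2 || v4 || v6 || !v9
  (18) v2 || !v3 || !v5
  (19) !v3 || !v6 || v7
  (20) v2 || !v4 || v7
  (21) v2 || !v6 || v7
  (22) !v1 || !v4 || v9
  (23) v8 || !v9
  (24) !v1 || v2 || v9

Set v1 = True.
Set v2 = True.
Set v3 = False.
Set v4 = False.
  then (v3 || v4 || v6) forces v6 = True.
  then (!v2 || v3 || !v6 || !v8) forces v8 = False.
  then (v8 || !v9) forces v9 = False.
  then (v4 || !v7 || v9) forces v7 = False.
Set v5 = True.
All clauses satisfied.

v1: True, v2: True, v3: False, v4: False, v5: True, v6: True, v7: False, v8: False, v9: False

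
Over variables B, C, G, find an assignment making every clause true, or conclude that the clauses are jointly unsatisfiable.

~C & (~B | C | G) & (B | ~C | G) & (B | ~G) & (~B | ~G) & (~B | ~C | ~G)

B: False; C: False; G: False

Unit clause (~C) forces C = False.
Try B = True:
  (~B | C | G) forces G = True.
  clause (~B | ~G) is falsified — backtrack.
So B = False.
  then (B | ~G) forces G = False.
Check each clause:
  (~C): ~C holds.
  (~B | C | G): ~B holds.
  (B | ~C | G): ~C holds.
  (B | ~G): ~G holds.
  (~B | ~G): ~B holds.
  (~B | ~C | ~G): ~B holds.
All clauses satisfied.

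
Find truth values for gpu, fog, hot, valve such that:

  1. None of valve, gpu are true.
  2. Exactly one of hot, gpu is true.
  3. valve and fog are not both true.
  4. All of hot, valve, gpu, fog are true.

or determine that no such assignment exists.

Unsatisfiable — no assignment works.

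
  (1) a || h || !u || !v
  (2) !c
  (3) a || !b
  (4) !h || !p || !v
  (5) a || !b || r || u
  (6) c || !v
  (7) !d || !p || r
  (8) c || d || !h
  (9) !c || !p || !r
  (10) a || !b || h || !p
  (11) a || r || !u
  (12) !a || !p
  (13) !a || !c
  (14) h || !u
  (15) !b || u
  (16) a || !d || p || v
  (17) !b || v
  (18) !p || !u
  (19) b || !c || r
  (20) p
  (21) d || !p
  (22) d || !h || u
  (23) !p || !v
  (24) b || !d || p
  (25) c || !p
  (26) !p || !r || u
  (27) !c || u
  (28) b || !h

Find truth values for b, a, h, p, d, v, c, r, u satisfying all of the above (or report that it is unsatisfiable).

The formula is unsatisfiable.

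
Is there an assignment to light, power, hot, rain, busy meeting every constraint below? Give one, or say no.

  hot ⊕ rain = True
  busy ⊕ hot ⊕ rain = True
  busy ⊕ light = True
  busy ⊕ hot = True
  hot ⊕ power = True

light = True, power = False, hot = True, rain = False, busy = False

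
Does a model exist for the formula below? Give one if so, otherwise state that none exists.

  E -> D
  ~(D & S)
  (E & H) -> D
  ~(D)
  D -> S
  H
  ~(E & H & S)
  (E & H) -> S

E = False, H = True, D = False, S = True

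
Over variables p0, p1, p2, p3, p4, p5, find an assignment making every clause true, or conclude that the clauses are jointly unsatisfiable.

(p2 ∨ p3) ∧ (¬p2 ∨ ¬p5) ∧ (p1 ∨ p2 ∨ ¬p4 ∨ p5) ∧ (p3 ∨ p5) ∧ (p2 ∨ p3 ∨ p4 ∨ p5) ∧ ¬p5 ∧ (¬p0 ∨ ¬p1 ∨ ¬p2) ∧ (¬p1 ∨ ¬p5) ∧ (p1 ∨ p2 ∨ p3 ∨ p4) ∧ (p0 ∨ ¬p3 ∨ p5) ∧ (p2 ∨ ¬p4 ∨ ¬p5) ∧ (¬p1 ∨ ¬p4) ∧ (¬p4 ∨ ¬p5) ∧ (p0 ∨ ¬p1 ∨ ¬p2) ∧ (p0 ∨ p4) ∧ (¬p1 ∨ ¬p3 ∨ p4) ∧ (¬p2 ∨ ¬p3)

p0: True, p1: False, p2: False, p3: True, p4: False, p5: False

Unit clause (¬p5) forces p5 = False.
In (p3 ∨ p5) only p3 is left, so p3 = True.
In (p0 ∨ ¬p3 ∨ p5) only p0 is left, so p0 = True.
In (¬p2 ∨ ¬p3) only ¬p2 is left, so p2 = False.
Set p1 = False.
  then (p1 ∨ p2 ∨ ¬p4 ∨ p5) forces p4 = False.
All clauses satisfied.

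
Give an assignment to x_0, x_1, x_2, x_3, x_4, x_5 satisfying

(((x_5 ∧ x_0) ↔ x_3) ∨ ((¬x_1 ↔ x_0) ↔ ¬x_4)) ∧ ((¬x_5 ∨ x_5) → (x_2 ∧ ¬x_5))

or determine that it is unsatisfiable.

x_0 = False, x_1 = True, x_2 = True, x_3 = True, x_4 = False, x_5 = False

  ((x_5 ∧ x_0) ↔ x_3) ∨ ((¬x_1 ↔ x_0) ↔ ¬x_4) = True
    (x_5 ∧ x_0) ↔ x_3 = False
      x_5 ∧ x_0 = False
    (¬x_1 ↔ x_0) ↔ ¬x_4 = True
      ¬x_1 ↔ x_0 = True
        ¬x_1 = False
      ¬x_4 = True
  (¬x_5 ∨ x_5) → (x_2 ∧ ¬x_5) = True
    ¬x_5 ∨ x_5 = True
      ¬x_5 = True
    x_2 ∧ ¬x_5 = True
      ¬x_5 = True
Both conjuncts True, so the formula holds.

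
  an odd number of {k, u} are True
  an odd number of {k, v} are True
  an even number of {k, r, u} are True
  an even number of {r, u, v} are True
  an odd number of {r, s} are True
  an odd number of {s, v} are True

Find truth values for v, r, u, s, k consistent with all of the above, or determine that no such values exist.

Adding constraints 2, 3, 4 mod 2: every variable appears an even number of times on the left, so the left side is 0.
But the right sides sum to 1 (mod 2). 0 ≠ 1 — the system is inconsistent.

UNSATISFIABLE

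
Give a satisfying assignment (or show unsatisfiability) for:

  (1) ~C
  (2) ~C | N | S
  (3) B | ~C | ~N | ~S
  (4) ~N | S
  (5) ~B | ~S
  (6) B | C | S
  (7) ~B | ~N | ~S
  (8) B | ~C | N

Unit clause (~C) forces C = False.
Set N = True.
  then (~N | S) forces S = True.
  then (~B | ~S) forces B = False.
All clauses satisfied.

C = False, N = True, S = True, B = False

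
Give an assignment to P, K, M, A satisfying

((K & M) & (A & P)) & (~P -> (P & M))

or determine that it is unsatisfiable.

P: True; K: True; M: True; A: True

  (K & M) & (A & P) = True
    K & M = True
    A & P = True
  ~P -> (P & M) = True
    ~P = False
    P & M = True
Both conjuncts True, so the formula holds.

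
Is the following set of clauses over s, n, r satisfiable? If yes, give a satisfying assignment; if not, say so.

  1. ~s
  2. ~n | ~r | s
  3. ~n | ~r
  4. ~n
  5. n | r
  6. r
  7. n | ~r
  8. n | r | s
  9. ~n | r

Case s = True:
  Clause (~s) is falsified — contradiction.
Case s = False:
  (~n) forces n = False.
  (n | r) forces r = True.
  Clause (n | ~r) is falsified — contradiction.
Both cases fail, so the formula is unsatisfiable.

The formula is unsatisfiable.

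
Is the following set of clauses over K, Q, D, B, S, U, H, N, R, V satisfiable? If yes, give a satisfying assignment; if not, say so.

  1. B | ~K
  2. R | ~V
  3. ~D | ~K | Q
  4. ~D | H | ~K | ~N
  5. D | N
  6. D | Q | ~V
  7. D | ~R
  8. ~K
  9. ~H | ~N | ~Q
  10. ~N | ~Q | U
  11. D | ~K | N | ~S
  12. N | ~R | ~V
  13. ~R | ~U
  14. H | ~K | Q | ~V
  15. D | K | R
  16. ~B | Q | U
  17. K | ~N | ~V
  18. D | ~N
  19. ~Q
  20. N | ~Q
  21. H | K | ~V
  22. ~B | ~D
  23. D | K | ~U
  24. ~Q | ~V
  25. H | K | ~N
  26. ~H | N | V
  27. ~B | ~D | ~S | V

K=F, Q=F, D=T, B=F, S=T, U=F, H=F, N=F, R=F, V=F

Unit clause (~K) forces K = False.
Unit clause (~Q) forces Q = False.
Set D = True.
  then (~B | ~D) forces B = False.
Set S = True.
Set U = False.
Set H = False.
  then (H | K | ~V) forces V = False.
  then (H | K | ~N) forces N = False.
Set R = False.
All clauses satisfied.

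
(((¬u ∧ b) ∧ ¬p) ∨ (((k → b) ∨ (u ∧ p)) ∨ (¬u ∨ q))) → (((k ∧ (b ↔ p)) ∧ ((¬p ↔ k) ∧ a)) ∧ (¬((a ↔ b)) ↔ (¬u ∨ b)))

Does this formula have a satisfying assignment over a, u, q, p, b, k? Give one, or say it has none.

a: True; u: True; q: False; p: False; b: False; k: True

  (((¬u ∧ b) ∧ ¬p) ∨ (((k → b) ∨ (u ∧ p)) ∨ (¬u ∨ q))) → (((k ∧ (b ↔ p)) ∧ ((¬p ↔ k) ∧ a)) ∧ (¬((a ↔ b)) ↔ (¬u ∨ b))) = True
    ((¬u ∧ b) ∧ ¬p) ∨ (((k → b) ∨ (u ∧ p)) ∨ (¬u ∨ q)) = False
      (¬u ∧ b) ∧ ¬p = False
        ¬u ∧ b = False
          ¬u = False
        ¬p = True
      ((k → b) ∨ (u ∧ p)) ∨ (¬u ∨ q) = False
        (k → b) ∨ (u ∧ p) = False
          k → b = False
          u ∧ p = False
        ¬u ∨ q = False
          ¬u = False
    ((k ∧ (b ↔ p)) ∧ ((¬p ↔ k) ∧ a)) ∧ (¬((a ↔ b)) ↔ (¬u ∨ b)) = False
      (k ∧ (b ↔ p)) ∧ ((¬p ↔ k) ∧ a) = True
        k ∧ (b ↔ p) = True
          b ↔ p = True
        (¬p ↔ k) ∧ a = True
          ¬p ↔ k = True
            ¬p = True
      ¬((a ↔ b)) ↔ (¬u ∨ b) = False
        ¬((a ↔ b)) = True
          a ↔ b = False
        ¬u ∨ b = False
          ¬u = False
The formula evaluates to True.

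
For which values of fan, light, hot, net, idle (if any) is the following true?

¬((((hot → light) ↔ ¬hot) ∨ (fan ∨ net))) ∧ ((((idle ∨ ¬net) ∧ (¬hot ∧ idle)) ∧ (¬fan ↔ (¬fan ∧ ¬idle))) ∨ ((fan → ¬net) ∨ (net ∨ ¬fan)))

fan = False, light = True, hot = True, net = False, idle = True

  ¬((((hot → light) ↔ ¬hot) ∨ (fan ∨ net))) = True
    ((hot → light) ↔ ¬hot) ∨ (fan ∨ net) = False
      (hot → light) ↔ ¬hot = False
        hot → light = True
        ¬hot = False
      fan ∨ net = False
  (((idle ∨ ¬net) ∧ (¬hot ∧ idle)) ∧ (¬fan ↔ (¬fan ∧ ¬idle))) ∨ ((fan → ¬net) ∨ (net ∨ ¬fan)) = True
    ((idle ∨ ¬net) ∧ (¬hot ∧ idle)) ∧ (¬fan ↔ (¬fan ∧ ¬idle)) = False
      (idle ∨ ¬net) ∧ (¬hot ∧ idle) = False
        idle ∨ ¬net = True
          ¬net = True
        ¬hot ∧ idle = False
          ¬hot = False
      ¬fan ↔ (¬fan ∧ ¬idle) = False
        ¬fan = True
        ¬fan ∧ ¬idle = False
          ¬fan = True
          ¬idle = False
    (fan → ¬net) ∨ (net ∨ ¬fan) = True
      fan → ¬net = True
        ¬net = True
      net ∨ ¬fan = True
        ¬fan = True
Both conjuncts True, so the formula holds.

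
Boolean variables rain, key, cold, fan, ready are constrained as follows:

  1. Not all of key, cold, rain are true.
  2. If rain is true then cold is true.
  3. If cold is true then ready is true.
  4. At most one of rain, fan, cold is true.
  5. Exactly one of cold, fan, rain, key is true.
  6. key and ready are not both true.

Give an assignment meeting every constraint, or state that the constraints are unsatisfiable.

rain=F, key=F, cold=T, fan=F, ready=T

  (1) {key, cold, rain}: 1/3 true — not all ✓
  (2) rain=F ⇒ cold: vacuous ✓
  (3) cold=T ⇒ ready: T ✓
  (4) {rain, fan, cold}: 1 true — at most one ✓
  (5) {cold, fan, rain, key}: 1 true — exactly one ✓
  (6) key=F, ready=T — not both ✓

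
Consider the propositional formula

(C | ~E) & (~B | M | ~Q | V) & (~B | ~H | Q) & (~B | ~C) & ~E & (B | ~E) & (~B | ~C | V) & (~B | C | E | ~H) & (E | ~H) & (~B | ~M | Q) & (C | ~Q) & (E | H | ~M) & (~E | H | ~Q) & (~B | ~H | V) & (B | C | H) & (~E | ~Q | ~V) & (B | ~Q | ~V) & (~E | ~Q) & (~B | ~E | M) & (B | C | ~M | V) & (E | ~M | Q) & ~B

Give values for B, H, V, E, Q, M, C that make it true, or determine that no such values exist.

Unit clause (~E) forces E = False.
In (E | ~H) only ~H is left, so H = False.
In (E | H | ~M) only ~M is left, so M = False.
Unit clause (~B) forces B = False.
In (B | C | H) only C is left, so C = True.
Set V = True.
  then (B | ~Q | ~V) forces Q = False.
All clauses satisfied.

B: False; H: False; V: True; E: False; Q: False; M: False; C: True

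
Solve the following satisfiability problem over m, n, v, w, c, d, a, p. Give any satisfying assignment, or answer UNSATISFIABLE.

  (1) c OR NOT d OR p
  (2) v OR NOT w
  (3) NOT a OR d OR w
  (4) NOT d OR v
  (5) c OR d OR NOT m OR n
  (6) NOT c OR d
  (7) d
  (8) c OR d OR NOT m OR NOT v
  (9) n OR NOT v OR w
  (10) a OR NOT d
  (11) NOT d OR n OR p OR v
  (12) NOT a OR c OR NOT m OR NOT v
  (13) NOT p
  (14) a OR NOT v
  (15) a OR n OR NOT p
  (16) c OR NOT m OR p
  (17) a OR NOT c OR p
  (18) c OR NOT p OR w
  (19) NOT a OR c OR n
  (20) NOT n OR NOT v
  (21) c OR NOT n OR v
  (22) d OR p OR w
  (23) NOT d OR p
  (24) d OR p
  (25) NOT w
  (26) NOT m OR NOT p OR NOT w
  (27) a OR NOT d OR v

Case p = True:
  Clause (NOT p) is falsified — contradiction.
Case p = False:
  (d) forces d = True.
  Clause (NOT d OR p) is falsified — contradiction.
Both cases fail, so the formula is unsatisfiable.

No satisfying assignment exists.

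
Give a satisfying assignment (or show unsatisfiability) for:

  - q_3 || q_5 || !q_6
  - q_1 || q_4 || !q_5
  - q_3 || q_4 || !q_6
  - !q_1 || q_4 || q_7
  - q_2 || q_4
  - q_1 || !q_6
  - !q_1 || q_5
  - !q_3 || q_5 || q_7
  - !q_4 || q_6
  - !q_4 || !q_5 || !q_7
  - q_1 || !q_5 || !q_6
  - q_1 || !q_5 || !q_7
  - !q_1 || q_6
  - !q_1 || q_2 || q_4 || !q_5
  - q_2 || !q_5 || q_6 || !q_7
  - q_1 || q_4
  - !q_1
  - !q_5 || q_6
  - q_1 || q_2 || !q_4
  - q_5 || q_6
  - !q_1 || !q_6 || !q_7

Case q_1 = True:
  Clause (!q_1) is falsified — contradiction.
Case q_1 = False:
  (q_1 || !q_6) forces q_6 = False.
  (!q_4 || q_6) forces q_4 = False.
  Clause (q_1 || q_4) is falsified — contradiction.
Both cases fail, so the formula is unsatisfiable.

No satisfying assignment exists.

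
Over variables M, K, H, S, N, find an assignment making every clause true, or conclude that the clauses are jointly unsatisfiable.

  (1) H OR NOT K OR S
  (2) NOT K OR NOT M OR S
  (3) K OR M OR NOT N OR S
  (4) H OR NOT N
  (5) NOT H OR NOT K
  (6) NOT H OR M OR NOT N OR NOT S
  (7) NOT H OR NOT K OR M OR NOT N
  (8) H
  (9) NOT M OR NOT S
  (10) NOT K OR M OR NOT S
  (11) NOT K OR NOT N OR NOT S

M = False, K = False, H = True, S = True, N = False

Unit clause (H) forces H = True.
In (NOT H OR NOT K) only NOT K is left, so K = False.
Set M = False.
Set S = True.
  then (NOT H OR M OR NOT N OR NOT S) forces N = False.
All clauses satisfied.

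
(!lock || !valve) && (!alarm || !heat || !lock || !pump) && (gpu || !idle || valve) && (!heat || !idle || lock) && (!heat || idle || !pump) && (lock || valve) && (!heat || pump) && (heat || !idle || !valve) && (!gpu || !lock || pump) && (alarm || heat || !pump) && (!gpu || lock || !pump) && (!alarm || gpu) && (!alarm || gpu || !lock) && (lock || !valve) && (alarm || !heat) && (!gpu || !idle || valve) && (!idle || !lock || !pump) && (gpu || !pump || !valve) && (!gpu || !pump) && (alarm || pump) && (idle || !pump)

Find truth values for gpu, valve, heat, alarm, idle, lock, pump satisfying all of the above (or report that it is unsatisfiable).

The formula is unsatisfiable.

Case gpu = True:
  (!gpu || !pump) forces pump = False.
  (!heat || pump) forces heat = False.
  (!gpu || !lock || pump) forces lock = False.
  (lock || valve) forces valve = True.
  Clause (lock || !valve) is falsified — contradiction.
Case gpu = False:
  (!alarm || gpu) forces alarm = False.
  (alarm || !heat) forces heat = False.
  (alarm || heat || !pump) forces pump = False.
  Clause (alarm || pump) is falsified — contradiction.
Both cases fail, so the formula is unsatisfiable.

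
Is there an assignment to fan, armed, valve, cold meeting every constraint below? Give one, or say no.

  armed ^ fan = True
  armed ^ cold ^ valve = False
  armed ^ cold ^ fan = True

fan=T, armed=F, valve=F, cold=F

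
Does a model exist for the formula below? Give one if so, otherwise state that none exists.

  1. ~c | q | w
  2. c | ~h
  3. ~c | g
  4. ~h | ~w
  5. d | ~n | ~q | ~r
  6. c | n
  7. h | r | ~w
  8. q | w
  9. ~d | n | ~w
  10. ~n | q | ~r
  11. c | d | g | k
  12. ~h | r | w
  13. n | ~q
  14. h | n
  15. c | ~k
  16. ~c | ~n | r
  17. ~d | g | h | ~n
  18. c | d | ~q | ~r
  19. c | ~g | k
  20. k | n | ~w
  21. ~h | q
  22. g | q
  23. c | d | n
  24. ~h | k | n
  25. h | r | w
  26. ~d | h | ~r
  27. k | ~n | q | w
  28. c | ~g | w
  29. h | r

Set d = True.
Try g = False:
  (~c | g) forces c = False.
  (c | ~h) forces h = False.
  (c | n) forces n = True.
  clause (~d | g | h | ~n) is falsified — backtrack.
So g = True.
Set k = True.
  then (c | ~k) forces c = True.
Set h = True.
  then (~h | ~w) forces w = False.
  then (q | w) forces q = True.
  then (~h | r | w) forces r = True.
  then (n | ~q) forces n = True.
All clauses satisfied.

d=T; g=T; k=T; h=T; w=F; r=T; n=T; q=T; c=T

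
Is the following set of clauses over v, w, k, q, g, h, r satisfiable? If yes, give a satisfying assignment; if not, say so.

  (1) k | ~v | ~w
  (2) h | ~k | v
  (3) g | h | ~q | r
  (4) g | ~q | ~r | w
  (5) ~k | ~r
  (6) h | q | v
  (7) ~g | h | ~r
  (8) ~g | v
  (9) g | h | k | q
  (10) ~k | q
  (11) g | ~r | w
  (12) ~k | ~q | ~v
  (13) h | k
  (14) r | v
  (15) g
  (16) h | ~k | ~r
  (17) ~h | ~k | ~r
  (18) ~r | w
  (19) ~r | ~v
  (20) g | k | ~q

v = True, w = False, k = False, q = False, g = True, h = True, r = False

Unit clause (g) forces g = True.
In (~g | v) only v is left, so v = True.
In (~r | ~v) only ~r is left, so r = False.
Try w = True:
  (k | ~v | ~w) forces k = True.
  (~k | q) forces q = True.
  clause (~k | ~q | ~v) is falsified — backtrack.
So w = False.
Try k = True:
  (~k | q) forces q = True.
  clause (~k | ~q | ~v) is falsified — backtrack.
So k = False.
  then (h | k) forces h = True.
Set q = False.
All clauses satisfied.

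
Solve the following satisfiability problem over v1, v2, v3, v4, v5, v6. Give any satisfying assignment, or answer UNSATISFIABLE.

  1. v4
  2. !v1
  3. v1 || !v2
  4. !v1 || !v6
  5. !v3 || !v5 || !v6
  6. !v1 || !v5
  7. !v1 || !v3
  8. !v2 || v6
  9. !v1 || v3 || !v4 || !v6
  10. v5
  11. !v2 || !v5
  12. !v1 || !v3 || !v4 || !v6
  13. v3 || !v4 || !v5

v1 = False, v2 = False, v3 = True, v4 = True, v5 = True, v6 = False

Unit clause (v4) forces v4 = True.
Unit clause (!v1) forces v1 = False.
In (v1 || !v2) only !v2 is left, so v2 = False.
Unit clause (v5) forces v5 = True.
In (v3 || !v4 || !v5) only v3 is left, so v3 = True.
In (!v3 || !v5 || !v6) only !v6 is left, so v6 = False.
All clauses satisfied.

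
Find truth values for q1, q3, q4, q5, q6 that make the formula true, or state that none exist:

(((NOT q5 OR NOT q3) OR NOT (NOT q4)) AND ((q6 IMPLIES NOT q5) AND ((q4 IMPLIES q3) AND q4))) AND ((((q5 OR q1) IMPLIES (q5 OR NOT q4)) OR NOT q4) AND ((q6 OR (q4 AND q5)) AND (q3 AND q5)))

q1 = False, q3 = True, q4 = True, q5 = True, q6 = False

  ((NOT q5 OR NOT q3) OR NOT (NOT q4)) AND ((q6 IMPLIES NOT q5) AND ((q4 IMPLIES q3) AND q4)) = True
    (NOT q5 OR NOT q3) OR NOT (NOT q4) = True
      NOT q5 OR NOT q3 = False
        NOT q5 = False
        NOT q3 = False
      NOT (NOT q4) = True
        NOT q4 = False
    (q6 IMPLIES NOT q5) AND ((q4 IMPLIES q3) AND q4) = True
      q6 IMPLIES NOT q5 = True
        NOT q5 = False
      (q4 IMPLIES q3) AND q4 = True
        q4 IMPLIES q3 = True
  (((q5 OR q1) IMPLIES (q5 OR NOT q4)) OR NOT q4) AND ((q6 OR (q4 AND q5)) AND (q3 AND q5)) = True
    ((q5 OR q1) IMPLIES (q5 OR NOT q4)) OR NOT q4 = True
      (q5 OR q1) IMPLIES (q5 OR NOT q4) = True
        q5 OR q1 = True
        q5 OR NOT q4 = True
          NOT q4 = False
      NOT q4 = False
    (q6 OR (q4 AND q5)) AND (q3 AND q5) = True
      q6 OR (q4 AND q5) = True
        q4 AND q5 = True
      q3 AND q5 = True
Both conjuncts True, so the formula holds.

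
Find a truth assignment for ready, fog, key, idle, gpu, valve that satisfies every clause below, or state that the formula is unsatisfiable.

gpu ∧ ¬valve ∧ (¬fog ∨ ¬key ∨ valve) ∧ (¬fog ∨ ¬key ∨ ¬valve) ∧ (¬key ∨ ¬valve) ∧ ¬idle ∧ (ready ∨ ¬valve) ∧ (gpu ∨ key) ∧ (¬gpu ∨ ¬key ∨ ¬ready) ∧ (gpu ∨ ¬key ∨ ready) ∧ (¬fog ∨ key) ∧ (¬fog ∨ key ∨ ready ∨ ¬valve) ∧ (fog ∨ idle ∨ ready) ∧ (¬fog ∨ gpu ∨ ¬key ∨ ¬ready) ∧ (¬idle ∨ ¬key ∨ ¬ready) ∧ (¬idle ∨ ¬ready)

Unit clause (gpu) forces gpu = True.
Unit clause (¬valve) forces valve = False.
Unit clause (¬idle) forces idle = False.
Try ready = False:
  (fog ∨ idle ∨ ready) forces fog = True.
  (¬fog ∨ ¬key ∨ valve) forces key = False.
  clause (¬fog ∨ key) is falsified — backtrack.
So ready = True.
  then (¬gpu ∨ ¬key ∨ ¬ready) forces key = False.
  then (¬fog ∨ key) forces fog = False.
All clauses satisfied.

ready = True, fog = False, key = False, idle = False, gpu = True, valve = False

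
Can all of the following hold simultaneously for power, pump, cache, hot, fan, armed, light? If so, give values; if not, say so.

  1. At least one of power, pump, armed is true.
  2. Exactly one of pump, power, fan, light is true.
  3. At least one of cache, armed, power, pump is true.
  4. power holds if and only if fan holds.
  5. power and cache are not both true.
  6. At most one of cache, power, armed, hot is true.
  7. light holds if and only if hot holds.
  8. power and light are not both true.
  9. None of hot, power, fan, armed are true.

power: False; pump: True; cache: True; hot: False; fan: False; armed: False; light: False

  (1) {power, pump, armed}: 1 true — at least one ✓
  (2) {pump, power, fan, light}: 1 true — exactly one ✓
  (3) {cache, armed, power, pump}: 2 true — at least one ✓
  (4) power=F, fan=F — same ✓
  (5) power=F, cache=T — not both ✓
  (6) {cache, power, armed, hot}: 1 true — at most one ✓
  (7) light=F, hot=F — same ✓
  (8) power=F, light=F — not both ✓
  (9) {hot, power, fan, armed}: 0 true — none ✓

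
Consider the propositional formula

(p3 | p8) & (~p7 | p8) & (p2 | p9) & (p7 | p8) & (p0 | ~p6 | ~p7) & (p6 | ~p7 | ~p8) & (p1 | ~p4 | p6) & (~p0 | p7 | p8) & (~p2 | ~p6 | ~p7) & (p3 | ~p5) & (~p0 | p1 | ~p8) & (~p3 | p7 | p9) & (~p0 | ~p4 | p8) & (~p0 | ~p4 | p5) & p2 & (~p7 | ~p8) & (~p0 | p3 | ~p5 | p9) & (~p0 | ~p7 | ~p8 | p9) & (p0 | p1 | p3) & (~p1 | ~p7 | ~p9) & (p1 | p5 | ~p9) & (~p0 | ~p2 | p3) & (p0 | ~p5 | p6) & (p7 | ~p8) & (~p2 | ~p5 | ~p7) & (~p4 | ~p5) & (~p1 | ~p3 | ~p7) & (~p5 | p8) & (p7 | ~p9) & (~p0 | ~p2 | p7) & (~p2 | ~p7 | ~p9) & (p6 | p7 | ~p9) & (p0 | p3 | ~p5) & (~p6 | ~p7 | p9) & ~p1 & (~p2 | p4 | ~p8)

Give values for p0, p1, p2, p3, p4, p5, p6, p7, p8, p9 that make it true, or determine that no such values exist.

The formula is unsatisfiable.

Case p7 = True:
  (~p7 | p8) forces p8 = True.
  Clause (~p7 | ~p8) is falsified — contradiction.
Case p7 = False:
  (p7 | p8) forces p8 = True.
  Clause (p7 | ~p8) is falsified — contradiction.
Both cases fail, so the formula is unsatisfiable.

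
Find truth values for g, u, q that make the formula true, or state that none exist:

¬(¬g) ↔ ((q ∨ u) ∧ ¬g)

g=F, u=F, q=F

  ¬(¬g) ↔ ((q ∨ u) ∧ ¬g) = True
    ¬(¬g) = False
      ¬g = True
    (q ∨ u) ∧ ¬g = False
      q ∨ u = False
      ¬g = True
The formula evaluates to True.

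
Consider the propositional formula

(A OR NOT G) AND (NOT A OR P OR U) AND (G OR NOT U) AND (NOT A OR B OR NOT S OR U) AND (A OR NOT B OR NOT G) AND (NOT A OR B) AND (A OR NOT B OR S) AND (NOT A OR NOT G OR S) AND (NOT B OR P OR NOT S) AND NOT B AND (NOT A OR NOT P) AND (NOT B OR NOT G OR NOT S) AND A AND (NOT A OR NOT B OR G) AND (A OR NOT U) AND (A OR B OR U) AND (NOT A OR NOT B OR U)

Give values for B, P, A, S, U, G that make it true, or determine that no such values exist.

No satisfying assignment exists.

Case B = True:
  Clause (NOT B) is falsified — contradiction.
Case B = False:
  (NOT A OR B) forces A = False.
  Clause (A) is falsified — contradiction.
Both cases fail, so the formula is unsatisfiable.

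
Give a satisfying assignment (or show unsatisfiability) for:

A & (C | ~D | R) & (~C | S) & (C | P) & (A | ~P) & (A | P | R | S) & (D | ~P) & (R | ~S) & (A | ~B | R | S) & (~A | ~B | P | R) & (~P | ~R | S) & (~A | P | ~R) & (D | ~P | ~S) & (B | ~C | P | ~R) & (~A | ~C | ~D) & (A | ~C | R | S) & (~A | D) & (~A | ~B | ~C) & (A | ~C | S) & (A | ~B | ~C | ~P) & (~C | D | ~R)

B: False, P: True, S: True, C: False, R: True, D: True, A: True

Unit clause (A) forces A = True.
In (~A | D) only D is left, so D = True.
In (~A | ~C | ~D) only ~C is left, so C = False.
In (C | ~D | R) only R is left, so R = True.
In (C | P) only P is left, so P = True.
In (~P | ~R | S) only S is left, so S = True.
Set B = False.
All clauses satisfied.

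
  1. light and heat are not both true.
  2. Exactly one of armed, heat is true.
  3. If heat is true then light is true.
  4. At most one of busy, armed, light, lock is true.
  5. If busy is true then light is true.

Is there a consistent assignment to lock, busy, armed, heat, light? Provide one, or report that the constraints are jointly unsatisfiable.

lock=F, busy=F, armed=T, heat=F, light=F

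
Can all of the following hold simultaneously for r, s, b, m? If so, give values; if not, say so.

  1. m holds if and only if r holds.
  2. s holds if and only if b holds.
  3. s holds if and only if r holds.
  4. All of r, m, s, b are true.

r = True, s = True, b = True, m = True

  (1) m=T, r=T — same ✓
  (2) s=T, b=T — same ✓
  (3) s=T, r=T — same ✓
  (4) {r, m, s, b}: all 4 true ✓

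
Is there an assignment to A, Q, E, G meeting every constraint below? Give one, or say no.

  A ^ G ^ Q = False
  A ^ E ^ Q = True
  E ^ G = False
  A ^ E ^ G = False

Unsatisfiable — no assignment works.

Adding constraints 1, 2, 3 mod 2: every variable appears an even number of times on the left, so the left side is 0.
But the right sides sum to 1 (mod 2). 0 ≠ 1 — the system is inconsistent.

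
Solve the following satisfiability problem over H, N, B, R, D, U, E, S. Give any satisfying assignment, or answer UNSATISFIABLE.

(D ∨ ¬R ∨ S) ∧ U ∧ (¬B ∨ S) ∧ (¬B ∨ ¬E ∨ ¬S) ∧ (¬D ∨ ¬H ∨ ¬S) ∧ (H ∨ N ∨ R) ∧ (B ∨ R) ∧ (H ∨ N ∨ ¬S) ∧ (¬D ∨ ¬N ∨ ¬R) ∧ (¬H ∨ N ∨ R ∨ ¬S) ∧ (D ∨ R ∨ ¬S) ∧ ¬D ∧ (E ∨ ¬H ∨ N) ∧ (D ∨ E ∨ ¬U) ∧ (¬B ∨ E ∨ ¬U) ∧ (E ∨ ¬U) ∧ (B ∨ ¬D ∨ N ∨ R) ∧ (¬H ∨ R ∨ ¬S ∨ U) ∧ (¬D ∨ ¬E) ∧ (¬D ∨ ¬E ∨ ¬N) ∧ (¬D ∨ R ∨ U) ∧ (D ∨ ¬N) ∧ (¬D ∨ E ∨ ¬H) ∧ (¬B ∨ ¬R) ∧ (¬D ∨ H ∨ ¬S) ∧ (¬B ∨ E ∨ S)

H = True; N = False; B = False; R = True; D = False; U = True; E = True; S = True

Unit clause (U) forces U = True.
Unit clause (¬D) forces D = False.
In (D ∨ E ∨ ¬U) only E is left, so E = True.
In (D ∨ ¬N) only ¬N is left, so N = False.
Try H = False:
  (H ∨ N ∨ R) forces R = True.
  (D ∨ ¬R ∨ S) forces S = True.
  clause (H ∨ N ∨ ¬S) is falsified — backtrack.
So H = True.
Set B = False.
  then (B ∨ R) forces R = True.
  then (D ∨ ¬R ∨ S) forces S = True.
All clauses satisfied.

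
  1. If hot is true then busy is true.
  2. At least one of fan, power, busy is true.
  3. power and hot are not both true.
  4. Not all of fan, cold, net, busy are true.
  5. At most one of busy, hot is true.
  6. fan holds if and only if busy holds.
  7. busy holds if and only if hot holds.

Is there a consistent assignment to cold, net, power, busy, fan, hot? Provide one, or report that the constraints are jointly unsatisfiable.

cold: False, net: True, power: True, busy: False, fan: False, hot: False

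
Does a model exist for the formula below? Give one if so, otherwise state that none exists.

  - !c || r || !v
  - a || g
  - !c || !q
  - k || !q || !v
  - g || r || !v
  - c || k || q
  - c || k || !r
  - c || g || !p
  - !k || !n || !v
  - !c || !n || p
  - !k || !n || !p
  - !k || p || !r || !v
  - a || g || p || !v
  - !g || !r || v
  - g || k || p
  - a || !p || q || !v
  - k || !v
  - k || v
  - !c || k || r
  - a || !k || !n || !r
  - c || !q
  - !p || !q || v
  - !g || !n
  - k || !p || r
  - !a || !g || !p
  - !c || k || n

r = True, k = True, a = True, c = True, n = False, g = False, p = True, q = False, v = True

Set r = True.
Try k = False:
  (c || k || !r) forces c = True.
  (!c || !q) forces q = False.
  (k || !v) forces v = False.
  clause (k || v) is falsified — backtrack.
So k = True.
Set a = True.
Set c = True.
  then (!c || !q) forces q = False.
Set n = False.
Set g = False.
Set p = True.
Set v = True.
All clauses satisfied.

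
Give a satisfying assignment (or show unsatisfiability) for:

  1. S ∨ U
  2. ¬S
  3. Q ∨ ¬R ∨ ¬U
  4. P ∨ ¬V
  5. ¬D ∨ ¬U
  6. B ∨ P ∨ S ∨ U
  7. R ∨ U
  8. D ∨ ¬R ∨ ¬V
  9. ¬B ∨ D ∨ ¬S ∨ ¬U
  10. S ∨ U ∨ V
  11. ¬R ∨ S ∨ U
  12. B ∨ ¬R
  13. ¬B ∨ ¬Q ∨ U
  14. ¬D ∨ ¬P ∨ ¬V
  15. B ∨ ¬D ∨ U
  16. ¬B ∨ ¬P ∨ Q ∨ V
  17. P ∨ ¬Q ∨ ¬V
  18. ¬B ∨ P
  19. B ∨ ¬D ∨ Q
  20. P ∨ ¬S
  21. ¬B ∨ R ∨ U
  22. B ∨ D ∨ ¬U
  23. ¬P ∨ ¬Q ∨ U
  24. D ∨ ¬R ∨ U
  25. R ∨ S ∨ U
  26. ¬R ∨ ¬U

P: True, V: False, R: False, D: False, S: False, U: True, Q: True, B: True

Unit clause (¬S) forces S = False.
In (S ∨ U) only U is left, so U = True.
In (¬D ∨ ¬U) only ¬D is left, so D = False.
In (B ∨ D ∨ ¬U) only B is left, so B = True.
In (¬R ∨ ¬U) only ¬R is left, so R = False.
In (¬B ∨ P) only P is left, so P = True.
Set V = False.
  then (¬B ∨ ¬P ∨ Q ∨ V) forces Q = True.
All clauses satisfied.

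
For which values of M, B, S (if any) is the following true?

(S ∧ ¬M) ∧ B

M = False; B = True; S = True

  S ∧ ¬M = True
    ¬M = True
Both conjuncts True, so the formula holds.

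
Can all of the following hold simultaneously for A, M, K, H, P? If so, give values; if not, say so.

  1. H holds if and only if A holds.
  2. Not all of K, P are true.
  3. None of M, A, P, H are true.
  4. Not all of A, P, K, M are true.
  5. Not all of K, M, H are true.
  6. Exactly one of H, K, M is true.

A = False; M = False; K = True; H = False; P = False

  (1) H=F, A=F — same ✓
  (2) {K, P}: 1/2 true — not all ✓
  (3) {M, A, P, H}: 0 true — none ✓
  (4) {A, P, K, M}: 1/4 true — not all ✓
  (5) {K, M, H}: 1/3 true — not all ✓
  (6) {H, K, M}: 1 true — exactly one ✓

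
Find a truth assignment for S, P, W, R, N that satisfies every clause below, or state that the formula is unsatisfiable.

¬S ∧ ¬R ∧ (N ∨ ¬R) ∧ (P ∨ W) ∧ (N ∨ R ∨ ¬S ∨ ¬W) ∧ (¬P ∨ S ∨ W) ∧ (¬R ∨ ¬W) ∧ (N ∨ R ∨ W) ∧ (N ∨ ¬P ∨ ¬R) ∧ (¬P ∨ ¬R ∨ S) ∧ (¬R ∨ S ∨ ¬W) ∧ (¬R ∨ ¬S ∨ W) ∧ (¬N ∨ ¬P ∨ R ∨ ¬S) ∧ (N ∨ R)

Unit clause (¬S) forces S = False.
Unit clause (¬R) forces R = False.
In (N ∨ R) only N is left, so N = True.
Set P = True.
  then (¬P ∨ S ∨ W) forces W = True.
All clauses satisfied.

S: False, P: True, W: True, R: False, N: True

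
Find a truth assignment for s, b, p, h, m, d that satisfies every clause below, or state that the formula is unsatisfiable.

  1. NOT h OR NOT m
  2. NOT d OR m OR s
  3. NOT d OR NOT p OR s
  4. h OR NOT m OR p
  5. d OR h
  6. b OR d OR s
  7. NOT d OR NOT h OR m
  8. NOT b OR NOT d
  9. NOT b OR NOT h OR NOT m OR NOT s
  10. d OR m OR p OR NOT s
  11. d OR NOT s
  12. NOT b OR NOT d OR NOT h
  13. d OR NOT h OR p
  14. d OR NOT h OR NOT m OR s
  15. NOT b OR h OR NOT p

Set s = True.
  then (d OR NOT s) forces d = True.
  then (NOT b OR NOT d) forces b = False.
Set p = True.
Try h = True:
  (NOT h OR NOT m) forces m = False.
  clause (NOT d OR NOT h OR m) is falsified — backtrack.
So h = False.
Set m = True.
All clauses satisfied.

s = True; b = False; p = True; h = False; m = True; d = True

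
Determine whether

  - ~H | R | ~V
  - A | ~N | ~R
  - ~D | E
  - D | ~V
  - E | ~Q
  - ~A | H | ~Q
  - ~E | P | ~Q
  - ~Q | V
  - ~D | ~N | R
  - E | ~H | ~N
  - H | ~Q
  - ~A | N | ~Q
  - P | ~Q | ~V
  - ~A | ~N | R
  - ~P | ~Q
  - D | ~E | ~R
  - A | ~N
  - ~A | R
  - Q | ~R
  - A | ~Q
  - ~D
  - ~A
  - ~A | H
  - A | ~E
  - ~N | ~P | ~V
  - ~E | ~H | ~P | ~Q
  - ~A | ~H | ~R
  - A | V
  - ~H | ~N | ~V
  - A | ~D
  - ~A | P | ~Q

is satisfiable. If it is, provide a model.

Case D = True:
  Clause (~D) is falsified — contradiction.
Case D = False:
  (D | ~V) forces V = False.
  (~Q | V) forces Q = False.
  (Q | ~R) forces R = False.
  (~A | R) forces A = False.
  Clause (A | V) is falsified — contradiction.
Both cases fail, so the formula is unsatisfiable.

No satisfying assignment exists.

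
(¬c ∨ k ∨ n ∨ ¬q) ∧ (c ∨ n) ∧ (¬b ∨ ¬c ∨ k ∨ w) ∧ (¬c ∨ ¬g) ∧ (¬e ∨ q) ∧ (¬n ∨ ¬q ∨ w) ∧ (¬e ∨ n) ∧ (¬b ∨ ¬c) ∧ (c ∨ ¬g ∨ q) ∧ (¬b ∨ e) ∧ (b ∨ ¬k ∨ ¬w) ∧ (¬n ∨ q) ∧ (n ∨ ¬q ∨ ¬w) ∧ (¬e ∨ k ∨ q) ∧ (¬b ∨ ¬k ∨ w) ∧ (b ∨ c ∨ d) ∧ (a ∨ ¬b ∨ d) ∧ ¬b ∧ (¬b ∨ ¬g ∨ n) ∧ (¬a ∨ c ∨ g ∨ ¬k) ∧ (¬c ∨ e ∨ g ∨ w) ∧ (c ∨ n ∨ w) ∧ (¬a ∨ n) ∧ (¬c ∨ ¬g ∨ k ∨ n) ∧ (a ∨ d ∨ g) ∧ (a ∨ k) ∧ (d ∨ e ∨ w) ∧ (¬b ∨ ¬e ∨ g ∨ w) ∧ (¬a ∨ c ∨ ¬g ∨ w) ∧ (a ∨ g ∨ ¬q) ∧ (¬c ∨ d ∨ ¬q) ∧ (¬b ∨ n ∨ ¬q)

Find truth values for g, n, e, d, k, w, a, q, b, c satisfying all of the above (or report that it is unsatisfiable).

g = False; n = True; e = True; d = True; k = False; w = True; a = True; q = True; b = False; c = True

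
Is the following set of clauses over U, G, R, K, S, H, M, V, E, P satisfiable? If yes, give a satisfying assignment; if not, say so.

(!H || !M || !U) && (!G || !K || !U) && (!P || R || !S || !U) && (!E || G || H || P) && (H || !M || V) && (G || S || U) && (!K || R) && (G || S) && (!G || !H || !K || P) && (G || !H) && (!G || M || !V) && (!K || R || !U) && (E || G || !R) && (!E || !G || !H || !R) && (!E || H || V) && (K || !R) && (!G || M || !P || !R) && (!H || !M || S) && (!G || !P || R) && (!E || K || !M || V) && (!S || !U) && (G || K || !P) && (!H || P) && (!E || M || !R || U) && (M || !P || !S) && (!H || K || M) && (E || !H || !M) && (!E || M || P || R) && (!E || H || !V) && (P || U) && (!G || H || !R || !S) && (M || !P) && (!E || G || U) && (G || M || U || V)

U = True, G = True, R = False, K = False, S = False, H = False, M = False, V = False, E = False, P = False

Set U = True.
  then (!S || !U) forces S = False.
  then (G || S) forces G = True.
  then (!G || !K || !U) forces K = False.
  then (K || !R) forces R = False.
  then (!G || !P || R) forces P = False.
  then (!H || P) forces H = False.
Set M = False.
  then (!G || M || !V) forces V = False.
  then (!E || H || V) forces E = False.
All clauses satisfied.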